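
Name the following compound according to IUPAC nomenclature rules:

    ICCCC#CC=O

Counting along the main chain through the –CHO group and the multiple bond gives 6 carbons: the parent is hexane.
An aldehyde (terminal –CHO) is the principal characteristic group, giving the suffix -al.
There is one C≡C triple bond, indicated by the ending -yne.
Number the chain so that the aldehyde carbon is C-1 by definition.
That gives the triple bond between C-2 and C-3; an iodo group at C-6.
Putting it together: 6-iodohex-2-ynal.

6-iodohex-2-ynal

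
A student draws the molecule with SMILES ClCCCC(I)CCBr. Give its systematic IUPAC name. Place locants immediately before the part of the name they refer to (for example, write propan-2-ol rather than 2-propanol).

1-bromo-6-chloro-3-iodohexane

The parent chain contains 6 carbons (hexane).
Choose the numbering such that the substituent locant set {1,3,6} is lower than {1,4,6} at the first point of difference.
This places a bromo group at C-1; a chloro group at C-6; an iodo group at C-3.
The substituents are ordered alphabetically, ignoring any di-/tri- multipliers.
Assembling the pieces gives 1-bromo-6-chloro-3-iodohexane.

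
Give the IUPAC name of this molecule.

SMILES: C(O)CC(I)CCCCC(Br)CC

8-bromo-3-iododecan-1-ol

The longest carbon chain that includes the –OH group has 10 carbons, so the parent hydride is decane.
An alcohol (–OH) is the principal characteristic group, giving the suffix -ol.
Choose the numbering such that numbering from this end puts the hydroxyl group at C-1 rather than C-10.
That gives the hydroxyl at C-1; a bromo group at C-8; an iodo group at C-3.
Prefixes are listed alphabetically: bromo, iodo.
The name is 8-bromo-3-iododecan-1-ol.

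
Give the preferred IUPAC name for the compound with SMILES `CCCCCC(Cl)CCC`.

The longest continuous carbon chain has 9 atoms, so the parent hydride is nonane.
Number the chain so that the substituent locant set {4} is lower than {6} at the first point of difference.
This places a chloro group at C-4.
The name is 4-chlorononane.

4-chlorononane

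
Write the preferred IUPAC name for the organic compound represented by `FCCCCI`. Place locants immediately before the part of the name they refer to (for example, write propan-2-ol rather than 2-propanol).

The longest carbon chain is 4 atoms: the parent is butane.
The numbering direction is chosen so that the locant sets are identical either way, so the alphabetically earlier fluoro substituent takes the lower locant (1 rather than 4).
This places a fluoro group at C-1; an iodo group at C-4.
Prefixes are listed alphabetically: fluoro, iodo.
Putting it together: 1-fluoro-4-iodobutane.

1-fluoro-4-iodobutane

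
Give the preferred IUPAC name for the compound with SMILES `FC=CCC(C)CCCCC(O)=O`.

The longest chain bearing the –COOH group and the multiple bond is 9 carbons long (nonane).
A carboxylic acid (terminal –COOH) is the principal characteristic group, giving the suffix -oic acid.
A C=C double bond in the chain gives the infix -ene-.
The numbering direction is chosen so that the carboxylic acid carbon is C-1 by definition.
That gives the double bond between C-8 and C-9; a fluoro group at C-9; a methyl group at C-6.
The substituents are ordered alphabetically, ignoring any di-/tri- multipliers.
Assembling the pieces gives 9-fluoro-6-methylnon-8-enoic acid.

9-fluoro-6-methylnon-8-enoic acid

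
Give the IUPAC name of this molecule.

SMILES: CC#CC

Counting along the main chain through the multiple bond gives 4 carbons: the parent is butane.
There is one C≡C triple bond, indicated by the ending -yne.
Both numbering directions give the same locant set; either may be used.
This places the triple bond between C-2 and C-3.
The name is but-2-yne.

but-2-yne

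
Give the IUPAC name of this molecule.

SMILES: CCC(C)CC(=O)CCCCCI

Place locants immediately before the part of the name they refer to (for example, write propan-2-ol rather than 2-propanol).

The longest chain bearing the carbonyl is 10 carbons long (decane).
A ketone (C=O on an internal carbon) is the principal characteristic group, giving the suffix -one.
Number the chain so that numbering from this end puts the carbonyl group at C-5 rather than C-6.
With this numbering: the carbonyl at C-5; an iodo group at C-10; a methyl group at C-3.
Prefixes are listed alphabetically: iodo, methyl.
Putting it together: 10-iodo-3-methyldecan-5-one.

10-iodo-3-methyldecan-5-one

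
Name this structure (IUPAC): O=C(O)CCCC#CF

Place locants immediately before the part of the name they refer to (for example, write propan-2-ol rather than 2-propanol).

Counting along the main chain through the –COOH group and the multiple bond gives 6 carbons: the parent is hexane.
The principal characteristic group is a carboxylic acid (terminal –COOH), named with the suffix -oic acid.
The chain contains a C≡C triple bond, so the unsaturation ending is -yne.
The numbering direction is chosen so that the carboxylic acid carbon is C-1 by definition.
That gives the triple bond between C-5 and C-6; a fluoro group at C-6.
Assembling the pieces gives 6-fluorohex-5-ynoic acid.

6-fluorohex-5-ynoic acid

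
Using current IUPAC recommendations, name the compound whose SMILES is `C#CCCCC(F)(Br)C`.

Counting along the main chain through the multiple bond gives 7 carbons: the parent is heptane.
The chain contains a C≡C triple bond, so the unsaturation ending is -yne.
Number the chain so that numbering from this end puts the triple bond at C-1 rather than C-6.
This places the triple bond between C-1 and C-2; a bromo group at C-6; a fluoro group at C-6.
Prefixes are listed alphabetically: bromo, fluoro.
The name is 6-bromo-6-fluorohept-1-yne.

6-bromo-6-fluorohept-1-yne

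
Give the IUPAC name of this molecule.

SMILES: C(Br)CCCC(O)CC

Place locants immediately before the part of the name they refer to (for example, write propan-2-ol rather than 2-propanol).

The longest chain bearing the –OH group is 7 carbons long (heptane).
The highest-priority functional group is an alcohol (–OH), so the name ends in -ol.
Choose the numbering such that numbering from this end puts the hydroxyl group at C-3 rather than C-5.
This places the hydroxyl at C-3; a bromo group at C-7.
Assembling the pieces gives 7-bromoheptan-3-ol.

7-bromoheptan-3-ol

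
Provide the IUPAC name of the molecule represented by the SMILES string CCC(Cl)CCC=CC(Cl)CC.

The longest chain bearing the multiple bond is 10 carbons long (decane).
There is one C=C double bond, indicated by the ending -ene.
Choose the numbering such that numbering from this end puts the double bond at C-4 rather than C-6.
With this numbering: the double bond between C-4 and C-5; chloro groups at C-3 and C-8.
Assembling the pieces gives 3,8-dichlorodec-4-ene.

3,8-dichlorodec-4-ene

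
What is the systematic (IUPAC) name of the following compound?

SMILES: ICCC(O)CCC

1-iodohexan-3-ol

The longest chain bearing the –OH group is 6 carbons long (hexane).
The highest-priority functional group is an alcohol (–OH), so the name ends in -ol.
Choose the numbering such that numbering from this end puts the hydroxyl group at C-3 rather than C-4.
This places the hydroxyl at C-3; an iodo group at C-1.
Putting it together: 1-iodohexan-3-ol.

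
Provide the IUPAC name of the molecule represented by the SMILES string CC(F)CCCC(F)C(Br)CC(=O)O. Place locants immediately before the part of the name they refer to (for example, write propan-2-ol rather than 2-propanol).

Counting along the main chain through the –COOH group gives 9 carbons: the parent is nonane.
The highest-priority functional group is a carboxylic acid (terminal –COOH), so the name ends in -oic acid.
Number the chain so that the carboxylic acid carbon is C-1 by definition.
With this numbering: a bromo group at C-3; fluoro groups at C-4 and C-8.
The substituents are ordered alphabetically, ignoring any di-/tri- multipliers.
Assembling the pieces gives 3-bromo-4,8-difluorononanoic acid.

3-bromo-4,8-difluorononanoic acid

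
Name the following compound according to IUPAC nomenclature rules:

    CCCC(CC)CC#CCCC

7-ethyldec-4-yne

The longest chain bearing the multiple bond is 10 carbons long (decane).
The chain contains a C≡C triple bond, so the unsaturation ending is -yne.
Number the chain so that numbering from this end puts the triple bond at C-4 rather than C-6.
With this numbering: the triple bond between C-4 and C-5; an ethyl group at C-7.
Putting it together: 7-ethyldec-4-yne.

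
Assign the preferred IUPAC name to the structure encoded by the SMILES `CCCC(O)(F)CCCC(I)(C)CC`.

4-fluoro-8-iodo-8-methyldecan-4-ol

The longest carbon chain that includes the –OH group has 10 carbons, so the parent hydride is decane.
The principal characteristic group is an alcohol (–OH), named with the suffix -ol.
The numbering direction is chosen so that numbering from this end puts the hydroxyl group at C-4 rather than C-7.
That gives the hydroxyl at C-4; a fluoro group at C-4; an iodo group at C-8; a methyl group at C-8.
Substituent prefixes are cited in alphabetical order (multiplying prefixes like di-/tri- are ignored for ordering).
Putting it together: 4-fluoro-8-iodo-8-methyldecan-4-ol.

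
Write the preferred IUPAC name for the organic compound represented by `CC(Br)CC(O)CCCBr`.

Counting along the main chain through the –OH group gives 7 carbons: the parent is heptane.
The highest-priority functional group is an alcohol (–OH), so the name ends in -ol.
Number the chain so that the substituent locant set {1,6} is lower than {2,7} at the first point of difference.
This places the hydroxyl at C-4; bromo groups at C-1 and C-6.
The name is 1,6-dibromoheptan-4-ol.

1,6-dibromoheptan-4-ol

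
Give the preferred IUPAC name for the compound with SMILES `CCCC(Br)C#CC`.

4-bromohept-2-yne

The longest chain bearing the multiple bond is 7 carbons long (heptane).
There is one C≡C triple bond, indicated by the ending -yne.
Number the chain so that numbering from this end puts the triple bond at C-2 rather than C-5.
This places the triple bond between C-2 and C-3; a bromo group at C-4.
Putting it together: 4-bromohept-2-yne.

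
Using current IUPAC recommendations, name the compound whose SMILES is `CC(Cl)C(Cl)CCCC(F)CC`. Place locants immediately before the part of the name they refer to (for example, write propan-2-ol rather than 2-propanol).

The parent chain contains 9 carbons (nonane).
Number the chain so that the substituent locant set {2,3,7} is lower than {3,7,8} at the first point of difference.
With this numbering: chloro groups at C-2 and C-3; a fluoro group at C-7.
The substituents are ordered alphabetically, ignoring any di-/tri- multipliers.
The name is 2,3-dichloro-7-fluorononane.

2,3-dichloro-7-fluorononane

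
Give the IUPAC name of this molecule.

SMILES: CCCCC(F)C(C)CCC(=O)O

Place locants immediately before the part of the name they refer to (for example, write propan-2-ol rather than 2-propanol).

Counting along the main chain through the –COOH group gives 9 carbons: the parent is nonane.
The principal characteristic group is a carboxylic acid (terminal –COOH), named with the suffix -oic acid.
The numbering direction is chosen so that the carboxylic acid carbon is C-1 by definition.
With this numbering: a fluoro group at C-5; a methyl group at C-4.
Substituent prefixes are cited in alphabetical order (multiplying prefixes like di-/tri- are ignored for ordering).
The name is 5-fluoro-4-methylnonanoic acid.

5-fluoro-4-methylnonanoic acid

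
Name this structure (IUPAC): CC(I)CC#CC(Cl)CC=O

The longest chain bearing the –CHO group and the multiple bond is 8 carbons long (octane).
An aldehyde (terminal –CHO) is the principal characteristic group, giving the suffix -al.
The chain contains a C≡C triple bond, so the unsaturation ending is -yne.
The numbering direction is chosen so that the aldehyde carbon is C-1 by definition.
This places the triple bond between C-4 and C-5; a chloro group at C-3; an iodo group at C-7.
The substituents are ordered alphabetically, ignoring any di-/tri- multipliers.
Assembling the pieces gives 3-chloro-7-iodooct-4-ynal.

3-chloro-7-iodooct-4-ynal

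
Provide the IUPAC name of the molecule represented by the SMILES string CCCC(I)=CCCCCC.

4-iododec-4-ene

Counting along the main chain through the multiple bond gives 10 carbons: the parent is decane.
There is one C=C double bond, indicated by the ending -ene.
Choose the numbering such that numbering from this end puts the double bond at C-4 rather than C-6.
That gives the double bond between C-4 and C-5; an iodo group at C-4.
Putting it together: 4-iododec-4-ene.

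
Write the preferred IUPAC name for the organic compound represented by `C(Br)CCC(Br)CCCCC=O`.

The longest carbon chain that includes the –CHO group has 9 carbons, so the parent hydride is nonane.
The highest-priority functional group is an aldehyde (terminal –CHO), so the name ends in -al.
The numbering direction is chosen so that the aldehyde carbon is C-1 by definition.
With this numbering: bromo groups at C-6 and C-9.
Putting it together: 6,9-dibromononanal.

6,9-dibromononanal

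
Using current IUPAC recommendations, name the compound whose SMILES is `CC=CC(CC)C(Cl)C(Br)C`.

6-bromo-5-chloro-4-ethylhept-2-ene

The longest carbon chain that includes the multiple bond has 7 carbons, so the parent hydride is heptane.
The chain contains a C=C double bond, so the unsaturation ending is -ene.
Choose the numbering such that numbering from this end puts the double bond at C-2 rather than C-5.
With this numbering: the double bond between C-2 and C-3; a bromo group at C-6; a chloro group at C-5; an ethyl group at C-4.
Prefixes are listed alphabetically: bromo, chloro, ethyl.
The name is 6-bromo-5-chloro-4-ethylhept-2-ene.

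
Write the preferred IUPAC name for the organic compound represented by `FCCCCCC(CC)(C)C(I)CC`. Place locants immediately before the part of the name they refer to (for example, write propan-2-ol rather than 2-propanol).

The longest carbon chain is 9 atoms: the parent is nonane.
The numbering direction is chosen so that the substituent locant set {1,6,6,7} is lower than {3,4,4,9} at the first point of difference.
That gives an ethyl group at C-6; a fluoro group at C-1; an iodo group at C-7; a methyl group at C-6.
Substituent prefixes are cited in alphabetical order (multiplying prefixes like di-/tri- are ignored for ordering).
The name is 6-ethyl-1-fluoro-7-iodo-6-methylnonane.

6-ethyl-1-fluoro-7-iodo-6-methylnonane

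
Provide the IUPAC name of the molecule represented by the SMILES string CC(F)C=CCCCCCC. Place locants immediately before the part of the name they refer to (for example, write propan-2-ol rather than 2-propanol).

2-fluorodec-3-ene

Counting along the main chain through the multiple bond gives 10 carbons: the parent is decane.
There is one C=C double bond, indicated by the ending -ene.
Number the chain so that numbering from this end puts the double bond at C-3 rather than C-7.
With this numbering: the double bond between C-3 and C-4; a fluoro group at C-2.
Putting it together: 2-fluorodec-3-ene.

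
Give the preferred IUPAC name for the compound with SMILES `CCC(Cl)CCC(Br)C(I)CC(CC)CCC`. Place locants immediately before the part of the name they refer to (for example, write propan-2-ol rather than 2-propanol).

6-bromo-3-chloro-9-ethyl-7-iodododecane

The longest continuous carbon chain has 12 atoms, so the parent hydride is dodecane.
The numbering direction is chosen so that the substituent locant set {3,6,7,9} is lower than {4,6,7,10} at the first point of difference.
That gives a bromo group at C-6; a chloro group at C-3; an ethyl group at C-9; an iodo group at C-7.
Substituent prefixes are cited in alphabetical order (multiplying prefixes like di-/tri- are ignored for ordering).
Putting it together: 6-bromo-3-chloro-9-ethyl-7-iodododecane.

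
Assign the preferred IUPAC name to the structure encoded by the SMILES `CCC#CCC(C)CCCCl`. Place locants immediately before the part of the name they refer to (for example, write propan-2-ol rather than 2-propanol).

9-chloro-6-methylnon-3-yne

Counting along the main chain through the multiple bond gives 9 carbons: the parent is nonane.
There is one C≡C triple bond, indicated by the ending -yne.
Number the chain so that numbering from this end puts the triple bond at C-3 rather than C-6.
That gives the triple bond between C-3 and C-4; a chloro group at C-9; a methyl group at C-6.
Prefixes are listed alphabetically: chloro, methyl.
Putting it together: 9-chloro-6-methylnon-3-yne.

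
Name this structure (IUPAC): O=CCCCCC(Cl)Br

The longest chain bearing the –CHO group is 6 carbons long (hexane).
An aldehyde (terminal –CHO) is the principal characteristic group, giving the suffix -al.
Choose the numbering such that the aldehyde carbon is C-1 by definition.
This places a bromo group at C-6; a chloro group at C-6.
Prefixes are listed alphabetically: bromo, chloro.
Assembling the pieces gives 6-bromo-6-chlorohexanal.

6-bromo-6-chlorohexanal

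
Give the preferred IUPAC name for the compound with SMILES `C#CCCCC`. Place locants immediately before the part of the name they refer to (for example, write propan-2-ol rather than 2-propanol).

hex-1-yne

The longest chain bearing the multiple bond is 6 carbons long (hexane).
The chain contains a C≡C triple bond, so the unsaturation ending is -yne.
Choose the numbering such that numbering from this end puts the triple bond at C-1 rather than C-5.
This places the triple bond between C-1 and C-2.
The name is hex-1-yne.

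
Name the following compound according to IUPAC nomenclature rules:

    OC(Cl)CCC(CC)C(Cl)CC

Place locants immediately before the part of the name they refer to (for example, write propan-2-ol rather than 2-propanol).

1,5-dichloro-4-ethylheptan-1-ol

Counting along the main chain through the –OH group gives 7 carbons: the parent is heptane.
An alcohol (–OH) is the principal characteristic group, giving the suffix -ol.
Number the chain so that numbering from this end puts the hydroxyl group at C-1 rather than C-7.
That gives the hydroxyl at C-1; chloro groups at C-1 and C-5; an ethyl group at C-4.
Substituent prefixes are cited in alphabetical order (multiplying prefixes like di-/tri- are ignored for ordering).
Putting it together: 1,5-dichloro-4-ethylheptan-1-ol.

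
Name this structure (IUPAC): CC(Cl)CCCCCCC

2-chlorononane

The parent chain contains 9 carbons (nonane).
Number the chain so that the substituent locant set {2} is lower than {8} at the first point of difference.
That gives a chloro group at C-2.
Assembling the pieces gives 2-chlorononane.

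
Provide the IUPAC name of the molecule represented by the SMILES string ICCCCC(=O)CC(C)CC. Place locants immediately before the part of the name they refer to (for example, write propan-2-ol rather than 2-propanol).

1-iodo-7-methylnonan-5-one

Counting along the main chain through the carbonyl gives 9 carbons: the parent is nonane.
The principal characteristic group is a ketone (C=O on an internal carbon), named with the suffix -one.
Number the chain so that the substituent locant set {1,7} is lower than {3,9} at the first point of difference.
With this numbering: the carbonyl at C-5; an iodo group at C-1; a methyl group at C-7.
Substituent prefixes are cited in alphabetical order (multiplying prefixes like di-/tri- are ignored for ordering).
Assembling the pieces gives 1-iodo-7-methylnonan-5-one.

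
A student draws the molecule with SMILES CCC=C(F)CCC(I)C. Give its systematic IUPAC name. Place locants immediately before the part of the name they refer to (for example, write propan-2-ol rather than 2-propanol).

4-fluoro-7-iodooct-3-ene

Counting along the main chain through the multiple bond gives 8 carbons: the parent is octane.
A C=C double bond in the chain gives the infix -ene-.
Number the chain so that numbering from this end puts the double bond at C-3 rather than C-5.
With this numbering: the double bond between C-3 and C-4; a fluoro group at C-4; an iodo group at C-7.
The substituents are ordered alphabetically, ignoring any di-/tri- multipliers.
The name is 4-fluoro-7-iodooct-3-ene.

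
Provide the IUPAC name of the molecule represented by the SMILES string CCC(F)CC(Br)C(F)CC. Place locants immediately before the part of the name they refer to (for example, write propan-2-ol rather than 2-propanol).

The longest carbon chain is 8 atoms: the parent is octane.
Choose the numbering such that the substituent locant set {3,4,6} is lower than {3,5,6} at the first point of difference.
With this numbering: a bromo group at C-4; fluoro groups at C-3 and C-6.
Prefixes are listed alphabetically: bromo, fluoro.
Assembling the pieces gives 4-bromo-3,6-difluorooctane.

4-bromo-3,6-difluorooctane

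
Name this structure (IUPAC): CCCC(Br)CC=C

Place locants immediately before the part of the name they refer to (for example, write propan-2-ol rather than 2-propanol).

Counting along the main chain through the multiple bond gives 7 carbons: the parent is heptane.
A C=C double bond in the chain gives the infix -ene-.
Number the chain so that numbering from this end puts the double bond at C-1 rather than C-6.
With this numbering: the double bond between C-1 and C-2; a bromo group at C-4.
The name is 4-bromohept-1-ene.

4-bromohept-1-ene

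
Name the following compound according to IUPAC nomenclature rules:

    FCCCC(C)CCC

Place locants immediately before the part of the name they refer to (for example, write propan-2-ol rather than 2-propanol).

1-fluoro-4-methylheptane

The longest continuous carbon chain has 7 atoms, so the parent hydride is heptane.
The numbering direction is chosen so that the substituent locant set {1,4} is lower than {4,7} at the first point of difference.
This places a fluoro group at C-1; a methyl group at C-4.
Substituent prefixes are cited in alphabetical order (multiplying prefixes like di-/tri- are ignored for ordering).
Assembling the pieces gives 1-fluoro-4-methylheptane.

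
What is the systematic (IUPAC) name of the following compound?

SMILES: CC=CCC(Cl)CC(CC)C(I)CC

The longest carbon chain that includes the multiple bond has 10 carbons, so the parent hydride is decane.
The chain contains a C=C double bond, so the unsaturation ending is -ene.
Choose the numbering such that numbering from this end puts the double bond at C-2 rather than C-8.
This places the double bond between C-2 and C-3; a chloro group at C-5; an ethyl group at C-7; an iodo group at C-8.
Prefixes are listed alphabetically: chloro, ethyl, iodo.
The name is 5-chloro-7-ethyl-8-iododec-2-ene.

5-chloro-7-ethyl-8-iododec-2-ene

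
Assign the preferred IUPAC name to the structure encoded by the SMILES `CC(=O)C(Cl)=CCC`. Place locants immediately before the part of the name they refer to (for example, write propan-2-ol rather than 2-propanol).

Counting along the main chain through the carbonyl and the multiple bond gives 6 carbons: the parent is hexane.
The principal characteristic group is a ketone (C=O on an internal carbon), named with the suffix -one.
The chain contains a C=C double bond, so the unsaturation ending is -ene.
Choose the numbering such that numbering from this end puts the carbonyl group at C-2 rather than C-5.
That gives the carbonyl at C-2; the double bond between C-3 and C-4; a chloro group at C-3.
Putting it together: 3-chlorohex-3-en-2-one.

3-chlorohex-3-en-2-one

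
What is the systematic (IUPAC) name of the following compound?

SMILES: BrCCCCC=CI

6-bromo-1-iodohex-1-ene

Counting along the main chain through the multiple bond gives 6 carbons: the parent is hexane.
There is one C=C double bond, indicated by the ending -ene.
Number the chain so that numbering from this end puts the double bond at C-1 rather than C-5.
With this numbering: the double bond between C-1 and C-2; a bromo group at C-6; an iodo group at C-1.
The substituents are ordered alphabetically, ignoring any di-/tri- multipliers.
Assembling the pieces gives 6-bromo-1-iodohex-1-ene.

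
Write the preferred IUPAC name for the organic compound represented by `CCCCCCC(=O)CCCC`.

The longest chain bearing the carbonyl is 11 carbons long (undecane).
The highest-priority functional group is a ketone (C=O on an internal carbon), so the name ends in -one.
The numbering direction is chosen so that numbering from this end puts the carbonyl group at C-5 rather than C-7.
This places the carbonyl at C-5.
Putting it together: undecan-5-one.

undecan-5-one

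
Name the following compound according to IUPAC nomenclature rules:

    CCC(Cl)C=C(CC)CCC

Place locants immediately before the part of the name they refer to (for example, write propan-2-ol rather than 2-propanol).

3-chloro-5-ethyloct-4-ene

Counting along the main chain through the multiple bond gives 8 carbons: the parent is octane.
There is one C=C double bond, indicated by the ending -ene.
Number the chain so that the substituent locant set {3,5} is lower than {4,6} at the first point of difference.
This places the double bond between C-4 and C-5; a chloro group at C-3; an ethyl group at C-5.
Substituent prefixes are cited in alphabetical order (multiplying prefixes like di-/tri- are ignored for ordering).
Assembling the pieces gives 3-chloro-5-ethyloct-4-ene.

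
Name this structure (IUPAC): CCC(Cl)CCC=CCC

Counting along the main chain through the multiple bond gives 9 carbons: the parent is nonane.
There is one C=C double bond, indicated by the ending -ene.
Choose the numbering such that numbering from this end puts the double bond at C-3 rather than C-6.
This places the double bond between C-3 and C-4; a chloro group at C-7.
Assembling the pieces gives 7-chloronon-3-ene.

7-chloronon-3-ene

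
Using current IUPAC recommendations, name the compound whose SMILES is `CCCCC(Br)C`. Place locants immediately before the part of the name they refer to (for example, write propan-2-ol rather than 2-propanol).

2-bromohexane

The parent chain contains 6 carbons (hexane).
Number the chain so that the substituent locant set {2} is lower than {5} at the first point of difference.
That gives a bromo group at C-2.
The name is 2-bromohexane.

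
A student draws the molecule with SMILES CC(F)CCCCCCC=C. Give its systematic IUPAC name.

The longest chain bearing the multiple bond is 10 carbons long (decane).
There is one C=C double bond, indicated by the ending -ene.
The numbering direction is chosen so that numbering from this end puts the double bond at C-1 rather than C-9.
That gives the double bond between C-1 and C-2; a fluoro group at C-9.
Assembling the pieces gives 9-fluorodec-1-ene.

9-fluorodec-1-ene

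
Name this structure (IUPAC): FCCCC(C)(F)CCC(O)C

The longest carbon chain that includes the –OH group has 8 carbons, so the parent hydride is octane.
The highest-priority functional group is an alcohol (–OH), so the name ends in -ol.
The numbering direction is chosen so that numbering from this end puts the hydroxyl group at C-2 rather than C-7.
That gives the hydroxyl at C-2; fluoro groups at C-5 and C-8; a methyl group at C-5.
Substituent prefixes are cited in alphabetical order (multiplying prefixes like di-/tri- are ignored for ordering).
Assembling the pieces gives 5,8-difluoro-5-methyloctan-2-ol.

5,8-difluoro-5-methyloctan-2-ol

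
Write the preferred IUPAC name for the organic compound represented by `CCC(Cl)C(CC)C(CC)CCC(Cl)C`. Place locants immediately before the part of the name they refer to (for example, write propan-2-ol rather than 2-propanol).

2,7-dichloro-5,6-diethylnonane

The longest continuous carbon chain has 9 atoms, so the parent hydride is nonane.
Number the chain so that the substituent locant set {2,5,6,7} is lower than {3,4,5,8} at the first point of difference.
That gives chloro groups at C-2 and C-7; ethyl groups at C-5 and C-6.
Substituent prefixes are cited in alphabetical order (multiplying prefixes like di-/tri- are ignored for ordering).
Putting it together: 2,7-dichloro-5,6-diethylnonane.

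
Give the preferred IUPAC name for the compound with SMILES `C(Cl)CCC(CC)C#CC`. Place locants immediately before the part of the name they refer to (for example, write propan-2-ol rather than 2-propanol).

The longest carbon chain that includes the multiple bond has 7 carbons, so the parent hydride is heptane.
The chain contains a C≡C triple bond, so the unsaturation ending is -yne.
Choose the numbering such that numbering from this end puts the triple bond at C-2 rather than C-5.
This places the triple bond between C-2 and C-3; a chloro group at C-7; an ethyl group at C-4.
The substituents are ordered alphabetically, ignoring any di-/tri- multipliers.
Assembling the pieces gives 7-chloro-4-ethylhept-2-yne.

7-chloro-4-ethylhept-2-yne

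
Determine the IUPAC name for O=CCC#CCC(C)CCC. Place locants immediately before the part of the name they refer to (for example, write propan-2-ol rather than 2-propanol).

6-methylnon-3-ynal

The longest chain bearing the –CHO group and the multiple bond is 9 carbons long (nonane).
The principal characteristic group is an aldehyde (terminal –CHO), named with the suffix -al.
There is one C≡C triple bond, indicated by the ending -yne.
Choose the numbering such that the aldehyde carbon is C-1 by definition.
With this numbering: the triple bond between C-3 and C-4; a methyl group at C-6.
Assembling the pieces gives 6-methylnon-3-ynal.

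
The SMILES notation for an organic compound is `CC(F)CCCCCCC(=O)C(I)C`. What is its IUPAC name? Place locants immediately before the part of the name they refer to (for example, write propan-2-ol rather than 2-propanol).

10-fluoro-2-iodoundecan-3-one

Counting along the main chain through the carbonyl gives 11 carbons: the parent is undecane.
The principal characteristic group is a ketone (C=O on an internal carbon), named with the suffix -one.
Choose the numbering such that numbering from this end puts the carbonyl group at C-3 rather than C-9.
With this numbering: the carbonyl at C-3; a fluoro group at C-10; an iodo group at C-2.
Prefixes are listed alphabetically: fluoro, iodo.
Assembling the pieces gives 10-fluoro-2-iodoundecan-3-one.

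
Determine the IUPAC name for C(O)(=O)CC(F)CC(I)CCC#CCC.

The longest chain bearing the –COOH group and the multiple bond is 11 carbons long (undecane).
The principal characteristic group is a carboxylic acid (terminal –COOH), named with the suffix -oic acid.
There is one C≡C triple bond, indicated by the ending -yne.
The numbering direction is chosen so that the carboxylic acid carbon is C-1 by definition.
That gives the triple bond between C-8 and C-9; a fluoro group at C-3; an iodo group at C-5.
Substituent prefixes are cited in alphabetical order (multiplying prefixes like di-/tri- are ignored for ordering).
Assembling the pieces gives 3-fluoro-5-iodoundec-8-ynoic acid.

3-fluoro-5-iodoundec-8-ynoic acid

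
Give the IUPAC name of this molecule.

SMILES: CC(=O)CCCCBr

6-bromohexan-2-one

The longest chain bearing the carbonyl is 6 carbons long (hexane).
The highest-priority functional group is a ketone (C=O on an internal carbon), so the name ends in -one.
The numbering direction is chosen so that numbering from this end puts the carbonyl group at C-2 rather than C-5.
This places the carbonyl at C-2; a bromo group at C-6.
The name is 6-bromohexan-2-one.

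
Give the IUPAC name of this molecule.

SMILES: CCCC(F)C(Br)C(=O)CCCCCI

The longest chain bearing the carbonyl is 11 carbons long (undecane).
The highest-priority functional group is a ketone (C=O on an internal carbon), so the name ends in -one.
Number the chain so that the substituent locant set {1,7,8} is lower than {4,5,11} at the first point of difference.
That gives the carbonyl at C-6; a bromo group at C-7; a fluoro group at C-8; an iodo group at C-1.
Prefixes are listed alphabetically: bromo, fluoro, iodo.
Assembling the pieces gives 7-bromo-8-fluoro-1-iodoundecan-6-one.

7-bromo-8-fluoro-1-iodoundecan-6-one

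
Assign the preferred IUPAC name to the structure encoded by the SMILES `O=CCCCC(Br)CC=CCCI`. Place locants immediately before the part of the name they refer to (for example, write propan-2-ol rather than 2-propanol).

5-bromo-10-iododec-7-enal

Counting along the main chain through the –CHO group and the multiple bond gives 10 carbons: the parent is decane.
The principal characteristic group is an aldehyde (terminal –CHO), named with the suffix -al.
The chain contains a C=C double bond, so the unsaturation ending is -ene.
Choose the numbering such that the aldehyde carbon is C-1 by definition.
With this numbering: the double bond between C-7 and C-8; a bromo group at C-5; an iodo group at C-10.
Substituent prefixes are cited in alphabetical order (multiplying prefixes like di-/tri- are ignored for ordering).
Assembling the pieces gives 5-bromo-10-iododec-7-enal.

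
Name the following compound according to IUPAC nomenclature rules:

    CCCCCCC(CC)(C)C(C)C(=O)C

4-ethyl-3,4-dimethyldecan-2-one

The longest carbon chain that includes the carbonyl has 10 carbons, so the parent hydride is decane.
The highest-priority functional group is a ketone (C=O on an internal carbon), so the name ends in -one.
Number the chain so that numbering from this end puts the carbonyl group at C-2 rather than C-9.
With this numbering: the carbonyl at C-2; an ethyl group at C-4; methyl groups at C-3 and C-4.
The substituents are ordered alphabetically, ignoring any di-/tri- multipliers.
The name is 4-ethyl-3,4-dimethyldecan-2-one.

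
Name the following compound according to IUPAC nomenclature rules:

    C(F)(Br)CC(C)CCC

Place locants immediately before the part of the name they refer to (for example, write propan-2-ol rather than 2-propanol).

The longest continuous carbon chain has 6 atoms, so the parent hydride is hexane.
The numbering direction is chosen so that the substituent locant set {1,1,3} is lower than {4,6,6} at the first point of difference.
With this numbering: a bromo group at C-1; a fluoro group at C-1; a methyl group at C-3.
Prefixes are listed alphabetically: bromo, fluoro, methyl.
The name is 1-bromo-1-fluoro-3-methylhexane.

1-bromo-1-fluoro-3-methylhexane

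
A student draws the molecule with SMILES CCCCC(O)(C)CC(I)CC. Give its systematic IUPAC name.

3-iodo-5-methylnonan-5-ol

The longest carbon chain that includes the –OH group has 9 carbons, so the parent hydride is nonane.
The highest-priority functional group is an alcohol (–OH), so the name ends in -ol.
Choose the numbering such that the substituent locant set {3,5} is lower than {5,7} at the first point of difference.
That gives the hydroxyl at C-5; an iodo group at C-3; a methyl group at C-5.
Prefixes are listed alphabetically: iodo, methyl.
The name is 3-iodo-5-methylnonan-5-ol.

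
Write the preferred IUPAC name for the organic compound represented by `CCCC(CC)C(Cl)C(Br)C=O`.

2-bromo-3-chloro-4-ethylheptanal

Counting along the main chain through the –CHO group gives 7 carbons: the parent is heptane.
The principal characteristic group is an aldehyde (terminal –CHO), named with the suffix -al.
The numbering direction is chosen so that the aldehyde carbon is C-1 by definition.
That gives a bromo group at C-2; a chloro group at C-3; an ethyl group at C-4.
The substituents are ordered alphabetically, ignoring any di-/tri- multipliers.
The name is 2-bromo-3-chloro-4-ethylheptanal.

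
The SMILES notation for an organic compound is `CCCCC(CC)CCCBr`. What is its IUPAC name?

The longest carbon chain is 8 atoms: the parent is octane.
Number the chain so that the substituent locant set {1,4} is lower than {5,8} at the first point of difference.
This places a bromo group at C-1; an ethyl group at C-4.
Substituent prefixes are cited in alphabetical order (multiplying prefixes like di-/tri- are ignored for ordering).
Putting it together: 1-bromo-4-ethyloctane.

1-bromo-4-ethyloctane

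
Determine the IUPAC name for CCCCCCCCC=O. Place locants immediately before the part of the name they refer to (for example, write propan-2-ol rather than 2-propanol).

The longest carbon chain that includes the –CHO group has 9 carbons, so the parent hydride is nonane.
The principal characteristic group is an aldehyde (terminal –CHO), named with the suffix -al.
The numbering direction is chosen so that the aldehyde carbon is C-1 by definition.
Assembling the pieces gives nonanal.

nonanal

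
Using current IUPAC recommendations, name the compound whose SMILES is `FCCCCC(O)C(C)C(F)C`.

Counting along the main chain through the –OH group gives 8 carbons: the parent is octane.
The principal characteristic group is an alcohol (–OH), named with the suffix -ol.
Choose the numbering such that numbering from this end puts the hydroxyl group at C-4 rather than C-5.
With this numbering: the hydroxyl at C-4; fluoro groups at C-2 and C-8; a methyl group at C-3.
Prefixes are listed alphabetically: fluoro, methyl.
Assembling the pieces gives 2,8-difluoro-3-methyloctan-4-ol.

2,8-difluoro-3-methyloctan-4-ol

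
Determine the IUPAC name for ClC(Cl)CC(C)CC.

1,1-dichloro-3-methylpentane

The parent chain contains 5 carbons (pentane).
The numbering direction is chosen so that the substituent locant set {1,1,3} is lower than {3,5,5} at the first point of difference.
With this numbering: two chloro groups at C-1; a methyl group at C-3.
Prefixes are listed alphabetically: chloro, methyl.
Assembling the pieces gives 1,1-dichloro-3-methylpentane.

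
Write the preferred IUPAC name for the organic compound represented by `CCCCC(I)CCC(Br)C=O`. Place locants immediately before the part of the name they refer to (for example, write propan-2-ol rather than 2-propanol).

2-bromo-5-iodononanal

The longest chain bearing the –CHO group is 9 carbons long (nonane).
The highest-priority functional group is an aldehyde (terminal –CHO), so the name ends in -al.
Choose the numbering such that the aldehyde carbon is C-1 by definition.
This places a bromo group at C-2; an iodo group at C-5.
Prefixes are listed alphabetically: bromo, iodo.
The name is 2-bromo-5-iodononanal.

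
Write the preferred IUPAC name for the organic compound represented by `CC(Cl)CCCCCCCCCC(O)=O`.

11-chlorododecanoic acid

The longest chain bearing the –COOH group is 12 carbons long (dodecane).
A carboxylic acid (terminal –COOH) is the principal characteristic group, giving the suffix -oic acid.
Choose the numbering such that the carboxylic acid carbon is C-1 by definition.
With this numbering: a chloro group at C-11.
Putting it together: 11-chlorododecanoic acid.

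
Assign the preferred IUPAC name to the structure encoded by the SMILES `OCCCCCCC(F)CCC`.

The longest chain bearing the –OH group is 10 carbons long (decane).
The principal characteristic group is an alcohol (–OH), named with the suffix -ol.
Choose the numbering such that numbering from this end puts the hydroxyl group at C-1 rather than C-10.
With this numbering: the hydroxyl at C-1; a fluoro group at C-7.
Assembling the pieces gives 7-fluorodecan-1-ol.

7-fluorodecan-1-ol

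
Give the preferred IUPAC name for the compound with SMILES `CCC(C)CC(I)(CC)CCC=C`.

5-ethyl-5-iodo-7-methylnon-1-ene

The longest chain bearing the multiple bond is 9 carbons long (nonane).
The chain contains a C=C double bond, so the unsaturation ending is -ene.
The numbering direction is chosen so that numbering from this end puts the double bond at C-1 rather than C-8.
With this numbering: the double bond between C-1 and C-2; an ethyl group at C-5; an iodo group at C-5; a methyl group at C-7.
The substituents are ordered alphabetically, ignoring any di-/tri- multipliers.
Assembling the pieces gives 5-ethyl-5-iodo-7-methylnon-1-ene.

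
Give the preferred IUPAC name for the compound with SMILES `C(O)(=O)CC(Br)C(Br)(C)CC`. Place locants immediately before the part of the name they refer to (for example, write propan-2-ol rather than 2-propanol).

The longest carbon chain that includes the –COOH group has 6 carbons, so the parent hydride is hexane.
The highest-priority functional group is a carboxylic acid (terminal –COOH), so the name ends in -oic acid.
Number the chain so that the carboxylic acid carbon is C-1 by definition.
That gives bromo groups at C-3 and C-4; a methyl group at C-4.
The substituents are ordered alphabetically, ignoring any di-/tri- multipliers.
Assembling the pieces gives 3,4-dibromo-4-methylhexanoic acid.

3,4-dibromo-4-methylhexanoic acid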